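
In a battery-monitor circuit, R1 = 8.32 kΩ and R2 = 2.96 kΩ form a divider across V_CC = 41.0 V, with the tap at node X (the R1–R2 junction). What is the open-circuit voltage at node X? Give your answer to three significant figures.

V_th ≈ 10.8 V

Open-circuit (no load on X): V_th = V_CC · R2/(R1 + R2) = 41.0 × 2.96/(8.320 + 2.96) = 10.76 V.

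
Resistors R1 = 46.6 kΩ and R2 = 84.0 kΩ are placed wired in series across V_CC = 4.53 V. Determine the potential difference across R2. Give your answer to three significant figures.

ΣR = 46.6 + 84.0 = 130.6 kΩ.
By the voltage-divider rule, V = 4.53 × 84.00/130.6 = 2.914 V.

V ≈ 2.91 V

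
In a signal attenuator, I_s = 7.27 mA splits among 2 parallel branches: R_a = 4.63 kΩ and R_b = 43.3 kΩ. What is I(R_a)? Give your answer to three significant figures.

Two-branch current divider: I_k = I_s · R_other/(R_1 + R_2).
I(R_a) = 7.27 × 43.3/(4.63 + 43.3) = 7.27 × 0.9034 = 6.568 mA.

I ≈ 6.57 mA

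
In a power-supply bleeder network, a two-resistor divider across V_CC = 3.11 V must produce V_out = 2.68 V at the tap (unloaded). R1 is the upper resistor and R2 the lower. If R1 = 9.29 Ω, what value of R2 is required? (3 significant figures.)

R2 ≈ 57.9 Ω

V_out/V_CC = R2/(R1+R2) = 0.8617.
R2 = R1 · 0.8617/(1 − 0.8617) = 57.90 Ω.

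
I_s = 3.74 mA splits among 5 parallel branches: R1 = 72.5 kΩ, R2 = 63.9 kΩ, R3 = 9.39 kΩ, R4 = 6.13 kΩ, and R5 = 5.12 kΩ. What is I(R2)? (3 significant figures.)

Total conductance ΣG = 1/72.5 + 1/63.9 + 1/9.39 + 1/6.13 + 1/5.12 = 0.4944 (units of 1/kΩ).
R2 takes the fraction G_k/ΣG = 0.01565/0.4944 = 0.03165, so I = 3.74 × 0.03165 = 0.1184 mA.

I ≈ 0.118 mA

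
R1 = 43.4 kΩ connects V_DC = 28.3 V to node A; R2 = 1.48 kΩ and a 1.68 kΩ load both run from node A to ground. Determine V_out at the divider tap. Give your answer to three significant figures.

V_out ≈ 0.504 V

The load sits in parallel with R2, giving an effective lower resistance R2' = R2·R_L/(R2+R_L) = 0.7868 kΩ.
Now apply the divider: V_out = 28.3 × 0.01781 = 0.5039 V.
(Unloaded it would be 0.933 V; the load pulls it down.)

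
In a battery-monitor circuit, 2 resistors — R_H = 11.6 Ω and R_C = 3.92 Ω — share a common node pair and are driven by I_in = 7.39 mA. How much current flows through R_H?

With just two branches, the current splits inversely with resistance.
I(R_H) = 7.39 × 3.92/(11.6 + 3.92) = 7.39 × 0.2526 = 1.867 mA.

I ≈ 1.87 mA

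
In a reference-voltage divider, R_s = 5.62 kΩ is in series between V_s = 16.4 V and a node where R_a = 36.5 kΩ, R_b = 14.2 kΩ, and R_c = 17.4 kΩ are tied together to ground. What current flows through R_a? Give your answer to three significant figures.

Parallel bank: R_p = 1/(1/36.5 + 1/14.2 + 1/17.4) = 6.440 kΩ.
V_A = 16.4 × 6.440/12.06 = 8.757 V.
Branch current I = V_A/R_a = 8.757/36.5 = 0.2399 mA.

I ≈ 0.240 mA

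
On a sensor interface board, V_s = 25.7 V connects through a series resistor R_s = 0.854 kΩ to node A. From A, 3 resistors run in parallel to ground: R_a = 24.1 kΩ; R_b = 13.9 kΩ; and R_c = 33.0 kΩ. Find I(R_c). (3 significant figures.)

Combine the parallel branches: R_p = (1/24.1 + 1/13.9 + 1/33.0)⁻¹ = 6.957 kΩ.
Node voltage V_A = V_s · R_p/(R_s + R_p) = 25.7 × 0.8907 = 22.89 V.
I(R_c) = V_A / R_c = 22.89/33.0 = 0.6936 mA.
(Equivalently: I_total = 3.290 mA, then current-divider fraction G_k/ΣG = 0.2108.)

I ≈ 0.694 mA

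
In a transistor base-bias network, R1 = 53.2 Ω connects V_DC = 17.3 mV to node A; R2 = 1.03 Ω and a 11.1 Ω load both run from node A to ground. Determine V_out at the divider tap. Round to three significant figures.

V_out ≈ 0.301 mV

First combine the lower leg with the load: R2 ‖ R_L = 0.9425 Ω.
Now apply the divider: V_out = 17.3 × 0.01741 = 0.3012 mV.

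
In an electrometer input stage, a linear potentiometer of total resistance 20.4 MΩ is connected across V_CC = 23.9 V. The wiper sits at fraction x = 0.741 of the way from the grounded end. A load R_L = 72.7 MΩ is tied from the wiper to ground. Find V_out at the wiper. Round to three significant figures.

Split the track: R_lower = x·R_p = 15.12 MΩ, R_upper = (1−x)·R_p = 5.284 MΩ.
(x·R_p) ‖ R_L = 12.51 MΩ.
Loaded-divider output: V_out = 23.9 × 0.7031 = 16.80 V.

V_out ≈ 16.8 V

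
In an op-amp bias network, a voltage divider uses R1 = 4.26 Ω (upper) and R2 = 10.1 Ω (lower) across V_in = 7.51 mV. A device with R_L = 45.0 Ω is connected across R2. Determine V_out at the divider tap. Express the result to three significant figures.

The load sits in parallel with R2, giving an effective lower resistance R2' = R2·R_L/(R2+R_L) = 8.249 Ω.
Now apply the divider: V_out = 7.51 × 0.6594 = 4.952 mV.

V_out ≈ 4.95 mV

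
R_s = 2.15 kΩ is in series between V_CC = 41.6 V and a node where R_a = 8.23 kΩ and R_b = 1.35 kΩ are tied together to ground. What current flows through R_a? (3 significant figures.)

I ≈ 1.77 mA

Equivalent of the parallel group: R_p = 1.160 kΩ.
V_A = 41.6 × 1.160/3.310 = 14.58 V.
I(R_a) = V_A / R_a = 14.58/8.23 = 1.771 mA.
(Equivalently: I_total = 12.57 mA, then current-divider fraction G_k/ΣG = 0.1409.)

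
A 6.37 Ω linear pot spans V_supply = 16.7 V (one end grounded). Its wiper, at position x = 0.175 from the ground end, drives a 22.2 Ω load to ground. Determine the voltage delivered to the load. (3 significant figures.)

V_out ≈ 2.81 V

Split the track: R_lower = x·R_p = 1.115 Ω, R_upper = (1−x)·R_p = 5.255 Ω.
R_L loads the lower segment: effective lower R = 1.061 Ω.
Loaded-divider output: V_out = 16.7 × 0.1680 = 2.806 V.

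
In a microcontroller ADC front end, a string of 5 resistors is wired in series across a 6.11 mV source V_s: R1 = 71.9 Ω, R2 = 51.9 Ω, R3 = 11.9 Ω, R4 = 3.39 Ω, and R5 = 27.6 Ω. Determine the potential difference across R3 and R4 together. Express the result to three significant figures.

Series total: ΣR = 71.9 + 51.9 + 11.9 + 3.39 + 27.6 = 166.7 Ω.
R_{R3..R4} = 11.9 + 3.39 = 15.29 Ω.
Voltage divider: V = V_s · (15.29 / 166.7) = 6.11 × 0.09173 = 0.5605 mV.

V ≈ 0.560 mV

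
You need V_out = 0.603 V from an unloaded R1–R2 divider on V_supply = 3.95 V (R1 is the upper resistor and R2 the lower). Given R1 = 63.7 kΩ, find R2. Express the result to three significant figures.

V_out/V_supply = R2/(R1+R2) = 0.1527.
So R2 = R1 · V_out/(V_supply − V_out) = 63.7 × 0.603/(3.95 − 0.603) = 63.7 × 0.1802 = 11.48 kΩ.

R2 ≈ 11.5 kΩ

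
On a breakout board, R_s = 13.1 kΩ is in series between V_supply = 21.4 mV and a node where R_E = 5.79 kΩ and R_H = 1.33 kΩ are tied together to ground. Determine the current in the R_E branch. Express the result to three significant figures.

I ≈ 0.282 µA

Combine the parallel branches: R_p = (1/5.79 + 1/1.33)⁻¹ = 1.082 kΩ.
V_A by voltage divider: V_A = 21.4 × 1.082/(13.1 + 1.082) = 1.632 mV.
Branch current I = V_A/R_E = 1.632/5.79 = 0.2819 µA.
(Equivalently: I_total = 1.509 µA, then current-divider fraction G_k/ΣG = 0.1868.)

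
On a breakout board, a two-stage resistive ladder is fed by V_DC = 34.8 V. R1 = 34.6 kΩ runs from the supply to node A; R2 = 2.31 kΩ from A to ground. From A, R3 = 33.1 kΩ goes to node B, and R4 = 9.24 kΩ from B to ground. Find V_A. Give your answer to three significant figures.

Looking into the second stage from A: R3 + R4 = 42.34 kΩ appears in parallel with R2.
R2 ‖ (R3+R4) = 2.190 kΩ.
So V_A = 34.8 × 0.05954 = 2.072 V.

V_A ≈ 2.07 V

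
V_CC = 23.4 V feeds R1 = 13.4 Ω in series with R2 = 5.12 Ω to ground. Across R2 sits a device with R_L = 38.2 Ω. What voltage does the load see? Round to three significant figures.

The load sits in parallel with R2, giving an effective lower resistance R2' = R2·R_L/(R2+R_L) = 4.515 Ω.
Now apply the divider: V_out = 23.4 × 0.2520 = 5.897 V.

V_out ≈ 5.90 V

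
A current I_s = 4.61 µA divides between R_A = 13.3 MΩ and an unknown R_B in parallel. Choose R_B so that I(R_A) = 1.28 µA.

R_B ≈ 5.11 MΩ

The fraction through R_A equals R_B/(R_A+R_B).
With f = 0.2777, R_B = R_A · f/(1−f) = 13.3 × 0.3844 = 5.112 MΩ.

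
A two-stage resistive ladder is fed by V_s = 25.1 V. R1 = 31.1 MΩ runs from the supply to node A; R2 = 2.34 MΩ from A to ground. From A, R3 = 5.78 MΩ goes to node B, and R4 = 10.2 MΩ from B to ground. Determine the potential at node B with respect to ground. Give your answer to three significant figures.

Looking into the second stage from A: R3 + R4 = 15.98 MΩ appears in parallel with R2.
R2 ‖ (R3+R4) = 2.041 MΩ.
First divider: V_A = V_s · 2.041/(31.1 + 2.041) = 1.546 V.
Stage 2 is unloaded, so V_B = V_A · R4/(R3+R4) = 1.546 × 10.2/15.98 = 0.9867 V.

V_B ≈ 0.987 V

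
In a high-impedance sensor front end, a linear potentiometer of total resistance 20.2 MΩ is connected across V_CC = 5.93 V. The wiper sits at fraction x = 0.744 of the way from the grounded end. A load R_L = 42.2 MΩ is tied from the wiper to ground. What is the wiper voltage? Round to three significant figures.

Split the track: R_lower = x·R_p = 15.03 MΩ, R_upper = (1−x)·R_p = 5.171 MΩ.
R_L loads the lower segment: effective lower R = 11.08 MΩ.
V_out = 5.93 × 11.08/(5.171 + 11.08) = 4.043 V.

V_out ≈ 4.04 V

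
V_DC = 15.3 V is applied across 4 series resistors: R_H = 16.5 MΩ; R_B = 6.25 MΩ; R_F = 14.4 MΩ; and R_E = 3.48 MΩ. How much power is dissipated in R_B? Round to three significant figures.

Series current I = V_DC/ΣR = 15.3/40.63 = 0.3766 µA.
P(R_B) = I²·R_B = (0.3766)² × 6.25 = 0.8863 µW.

P ≈ 0.886 µW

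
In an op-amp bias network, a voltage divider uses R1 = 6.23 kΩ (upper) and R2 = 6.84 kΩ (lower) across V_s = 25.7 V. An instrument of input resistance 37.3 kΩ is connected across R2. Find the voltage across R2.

First combine the lower leg with the load: R2 ‖ R_L = 5.780 kΩ.
Voltage divider with the loaded lower leg: V_out = 25.7 × 5.780/(6.23 + 5.780) = 25.7 × 0.4813 = 12.37 V.
(Unloaded it would be 13.4 V; the load pulls it down.)

V_out ≈ 12.4 V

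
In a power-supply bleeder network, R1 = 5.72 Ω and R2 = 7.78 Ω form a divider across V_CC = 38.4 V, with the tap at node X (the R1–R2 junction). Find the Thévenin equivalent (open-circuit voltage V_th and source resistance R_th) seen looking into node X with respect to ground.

With X open, the divider is unloaded: V_th = 38.4 × 7.78/13.50 = 22.13 V.
With V_CC suppressed (replaced by a short), R_th = R1 ‖ R2 = (5.720 × 7.78)/(5.720 + 7.78) = 3.296 Ω.

V_th ≈ 22.1 V, R_th ≈ 3.30 Ω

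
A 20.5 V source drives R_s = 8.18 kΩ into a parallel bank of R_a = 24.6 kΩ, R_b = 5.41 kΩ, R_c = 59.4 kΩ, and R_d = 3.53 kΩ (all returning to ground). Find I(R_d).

I ≈ 1.10 mA

Equivalent of the parallel group: R_p = 1.903 kΩ.
V_A = 20.5 × 1.903/10.08 = 3.868 V.
I(R_d) = V_A / R_d = 3.868/3.53 = 1.096 mA.
(Check via current divider: I_total = 2.033 mA; share G_k/ΣG = 0.5390 → same result.)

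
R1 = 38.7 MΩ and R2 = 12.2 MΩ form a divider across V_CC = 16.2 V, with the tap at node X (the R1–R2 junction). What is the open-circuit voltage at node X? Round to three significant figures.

V_th is the unloaded tap voltage: V_CC · R2/(R1+R2) = 16.2 × 0.2397 = 3.883 V.

V_th ≈ 3.88 V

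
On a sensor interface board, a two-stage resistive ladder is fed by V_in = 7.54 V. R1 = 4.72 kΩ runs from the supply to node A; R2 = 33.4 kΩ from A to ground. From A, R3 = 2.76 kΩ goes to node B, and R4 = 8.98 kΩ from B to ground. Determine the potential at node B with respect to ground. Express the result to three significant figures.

Looking into the second stage from A: R3 + R4 = 11.74 kΩ appears in parallel with R2.
Effective lower resistance at A: R2 ‖ 11.74 = 8.687 kΩ.
So V_A = 7.54 × 0.6479 = 4.885 V.
Then the unloaded second divider: V_B = V_A × R4/(R3+R4) = 4.885 × 0.7649 = 3.737 V.

V_B ≈ 3.74 V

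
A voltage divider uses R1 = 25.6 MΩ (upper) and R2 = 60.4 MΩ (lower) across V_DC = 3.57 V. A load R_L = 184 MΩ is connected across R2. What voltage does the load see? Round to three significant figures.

R2 ‖ R_L = (60.4 × 184)/(60.4 + 184) = 45.47 MΩ.
Now apply the divider: V_out = 3.57 × 0.6398 = 2.284 V.

V_out ≈ 2.28 V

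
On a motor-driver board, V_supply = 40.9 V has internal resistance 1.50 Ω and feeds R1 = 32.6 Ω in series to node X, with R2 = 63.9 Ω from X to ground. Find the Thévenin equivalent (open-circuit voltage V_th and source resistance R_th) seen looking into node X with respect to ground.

R1' = 1.50 + 32.6 = 34.10 Ω (source resistance + R1).
Open-circuit (no load on X): V_th = V_supply · R2/(R1' + R2) = 40.9 × 63.9/(34.10 + 63.9) = 26.67 V.
Looking into X with the source shorted: R_th = R1'·R2/(R1'+R2) = 34.10 × 63.9/98.00 = 22.23 Ω.

V_th ≈ 26.7 V, R_th ≈ 22.2 Ω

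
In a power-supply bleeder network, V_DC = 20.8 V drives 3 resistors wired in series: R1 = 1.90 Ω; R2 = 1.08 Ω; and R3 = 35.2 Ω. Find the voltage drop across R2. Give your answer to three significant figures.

V ≈ 0.588 V

Series total: ΣR = 1.90 + 1.08 + 35.2 = 38.18 Ω.
Voltage divider: V = V_DC · (1.080 / 38.18) = 20.8 × 0.02829 = 0.5884 V.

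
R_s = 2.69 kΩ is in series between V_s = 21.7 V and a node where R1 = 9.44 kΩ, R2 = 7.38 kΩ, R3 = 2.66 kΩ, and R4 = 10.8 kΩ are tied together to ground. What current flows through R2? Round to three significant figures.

I ≈ 1.01 mA

Parallel bank: R_p = 1/(1/9.44 + 1/7.38 + 1/2.66 + 1/10.8) = 1.409 kΩ.
Node voltage V_A = V_s · R_p/(R_s + R_p) = 21.7 × 0.3437 = 7.458 V.
I(R2) = V_A / R2 = 7.458/7.38 = 1.011 mA.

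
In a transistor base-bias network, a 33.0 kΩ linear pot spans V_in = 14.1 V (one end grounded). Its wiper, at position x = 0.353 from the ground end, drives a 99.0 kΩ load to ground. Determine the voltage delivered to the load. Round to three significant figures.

V_out ≈ 4.63 V

Lower segment x·R_p = 11.65 kΩ; upper segment (1−x)·R_p = 21.35 kΩ.
(x·R_p) ‖ R_L = 10.42 kΩ.
Then V_out = V_in · 10.42/(21.35 + 10.42) = 4.625 V.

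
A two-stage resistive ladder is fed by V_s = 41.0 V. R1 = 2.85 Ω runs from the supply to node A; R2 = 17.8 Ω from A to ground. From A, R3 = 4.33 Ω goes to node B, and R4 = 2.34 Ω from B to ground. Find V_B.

The second stage (R3 + R4 = 6.670 Ω) loads node A in parallel with R2.
R2 ‖ (R3+R4) = 4.852 Ω.
V_A = 41.0 × 4.852/(2.85 + 4.852) = 25.83 V.
Stage 2 is unloaded, so V_B = V_A · R4/(R3+R4) = 25.83 × 2.34/6.670 = 9.061 V.

V_B ≈ 9.06 V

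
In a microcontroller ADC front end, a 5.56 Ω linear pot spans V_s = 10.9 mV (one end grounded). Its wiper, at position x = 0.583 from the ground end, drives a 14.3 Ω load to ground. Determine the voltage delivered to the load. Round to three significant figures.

V_out ≈ 5.81 mV

The pot divides into 2.319 Ω above the wiper and 3.241 Ω below.
(x·R_p) ‖ R_L = 2.642 Ω.
Then V_out = V_s · 2.642/(2.319 + 2.642) = 5.806 mV.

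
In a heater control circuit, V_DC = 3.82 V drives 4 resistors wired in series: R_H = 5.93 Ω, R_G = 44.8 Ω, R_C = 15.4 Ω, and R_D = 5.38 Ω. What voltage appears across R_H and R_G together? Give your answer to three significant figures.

Total series resistance ΣR = 5.93 + 44.8 + 15.4 + 5.38 = 71.51 Ω.
R_{R_H..R_G} = 5.93 + 44.8 = 50.73 Ω.
V = V_DC · R/ΣR = 3.82 × 0.7094 = 2.710 V.

V ≈ 2.71 V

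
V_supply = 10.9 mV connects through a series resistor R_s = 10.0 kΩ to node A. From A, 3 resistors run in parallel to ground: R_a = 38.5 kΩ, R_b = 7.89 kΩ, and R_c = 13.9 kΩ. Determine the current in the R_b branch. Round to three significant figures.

Combine the parallel branches: R_p = (1/38.5 + 1/7.89 + 1/13.9)⁻¹ = 4.451 kΩ.
Node voltage V_A = V_supply · R_p/(R_s + R_p) = 10.9 × 0.3080 = 3.357 mV.
Branch current I = V_A/R_b = 3.357/7.89 = 0.4255 µA.
(Check via current divider: I_total = 0.7543 µA; share G_k/ΣG = 0.5642 → same result.)

I ≈ 0.426 µA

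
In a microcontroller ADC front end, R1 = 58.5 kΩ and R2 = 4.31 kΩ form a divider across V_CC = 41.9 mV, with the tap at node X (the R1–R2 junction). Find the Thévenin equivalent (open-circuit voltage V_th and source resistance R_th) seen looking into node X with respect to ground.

With X open, the divider is unloaded: V_th = 41.9 × 4.31/62.81 = 2.875 mV.
With V_CC suppressed (replaced by a short), R_th = R1 ‖ R2 = (58.50 × 4.31)/(58.50 + 4.31) = 4.014 kΩ.

V_th ≈ 2.88 mV, R_th ≈ 4.01 kΩ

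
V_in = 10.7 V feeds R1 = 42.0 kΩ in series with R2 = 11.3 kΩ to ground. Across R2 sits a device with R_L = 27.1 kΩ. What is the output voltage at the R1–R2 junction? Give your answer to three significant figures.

The load sits in parallel with R2, giving an effective lower resistance R2' = R2·R_L/(R2+R_L) = 7.975 kΩ.
Voltage divider with the loaded lower leg: V_out = 10.7 × 7.975/(42.0 + 7.975) = 10.7 × 0.1596 = 1.707 V.
(Unloaded it would be 2.27 V; the load pulls it down.)

V_out ≈ 1.71 V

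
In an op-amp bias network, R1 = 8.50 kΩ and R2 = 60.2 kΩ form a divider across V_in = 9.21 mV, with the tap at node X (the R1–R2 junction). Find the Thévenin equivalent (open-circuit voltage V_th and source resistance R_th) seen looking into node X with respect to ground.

Open-circuit (no load on X): V_th = V_in · R2/(R1 + R2) = 9.21 × 60.2/(8.500 + 60.2) = 8.070 mV.
With V_in suppressed (replaced by a short), R_th = R1 ‖ R2 = (8.500 × 60.2)/(8.500 + 60.2) = 7.448 kΩ.

V_th ≈ 8.07 mV, R_th ≈ 7.45 kΩ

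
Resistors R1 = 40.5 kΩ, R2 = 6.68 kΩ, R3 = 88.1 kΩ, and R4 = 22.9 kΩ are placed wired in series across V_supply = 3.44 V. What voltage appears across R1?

V ≈ 0.881 V

ΣR = 40.5 + 6.68 + 88.1 + 22.9 = 158.2 kΩ.
By the voltage-divider rule, V = 3.44 × 40.50/158.2 = 0.8808 V.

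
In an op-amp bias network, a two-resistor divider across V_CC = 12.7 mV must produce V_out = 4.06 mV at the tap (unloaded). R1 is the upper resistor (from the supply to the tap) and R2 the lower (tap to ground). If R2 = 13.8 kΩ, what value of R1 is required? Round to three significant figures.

V_out/V_CC = R2/(R1+R2) = 0.3197.
R1 = R2·(1/k − 1) = 13.8 × 2.128 = 29.37 kΩ.

R1 ≈ 29.4 kΩ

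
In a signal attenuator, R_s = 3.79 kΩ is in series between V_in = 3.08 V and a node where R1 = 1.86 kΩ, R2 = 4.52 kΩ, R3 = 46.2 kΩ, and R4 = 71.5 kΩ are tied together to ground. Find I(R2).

I ≈ 0.170 mA

Parallel bank: R_p = 1/(1/1.86 + 1/4.52 + 1/46.2 + 1/71.5) = 1.259 kΩ.
Node voltage V_A = V_in · R_p/(R_s + R_p) = 3.08 × 0.2493 = 0.7679 V.
I(R2) = V_A / R2 = 0.7679/4.52 = 0.1699 mA.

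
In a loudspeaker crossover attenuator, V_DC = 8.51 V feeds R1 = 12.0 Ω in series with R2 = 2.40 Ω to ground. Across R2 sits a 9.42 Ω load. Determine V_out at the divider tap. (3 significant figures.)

R2 ‖ R_L = (2.40 × 9.42)/(2.40 + 9.42) = 1.913 Ω.
Now apply the divider: V_out = 8.51 × 0.1375 = 1.170 V.

V_out ≈ 1.17 V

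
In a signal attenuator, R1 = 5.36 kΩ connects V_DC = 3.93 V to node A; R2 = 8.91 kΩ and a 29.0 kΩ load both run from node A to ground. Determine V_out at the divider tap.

The load sits in parallel with R2, giving an effective lower resistance R2' = R2·R_L/(R2+R_L) = 6.816 kΩ.
Then V_out = V_DC · R2'/(R1 + R2') = 3.93 × 6.816/12.18 = 2.200 V.

V_out ≈ 2.20 V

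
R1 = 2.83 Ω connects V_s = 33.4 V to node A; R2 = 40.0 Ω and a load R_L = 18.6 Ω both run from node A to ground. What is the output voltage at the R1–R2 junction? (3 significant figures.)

First combine the lower leg with the load: R2 ‖ R_L = 12.70 Ω.
Voltage divider with the loaded lower leg: V_out = 33.4 × 12.70/(2.83 + 12.70) = 33.4 × 0.8177 = 27.31 V.

V_out ≈ 27.3 V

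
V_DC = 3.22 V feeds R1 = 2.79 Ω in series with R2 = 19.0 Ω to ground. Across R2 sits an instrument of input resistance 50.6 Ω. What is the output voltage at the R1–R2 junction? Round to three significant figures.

V_out ≈ 2.68 V

R2 ‖ R_L = (19.0 × 50.6)/(19.0 + 50.6) = 13.81 Ω.
Now apply the divider: V_out = 3.22 × 0.8320 = 2.679 V.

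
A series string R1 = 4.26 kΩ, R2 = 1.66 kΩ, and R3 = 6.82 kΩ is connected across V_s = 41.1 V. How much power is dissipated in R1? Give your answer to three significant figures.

P ≈ 44.3 mW

Series current I = V_s/ΣR = 41.1/12.74 = 3.226 mA.
P = I²R = 10.41 × 4.26 = 44.34 mW.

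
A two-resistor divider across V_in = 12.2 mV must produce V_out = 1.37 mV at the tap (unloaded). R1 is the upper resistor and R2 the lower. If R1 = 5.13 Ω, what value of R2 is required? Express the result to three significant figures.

V_out/V_in = R2/(R1+R2) = 0.1123.
Rearranging, R2 = R1·k/(1−k) = 5.13 × 0.1265 = 0.6489 Ω.

R2 ≈ 0.649 Ω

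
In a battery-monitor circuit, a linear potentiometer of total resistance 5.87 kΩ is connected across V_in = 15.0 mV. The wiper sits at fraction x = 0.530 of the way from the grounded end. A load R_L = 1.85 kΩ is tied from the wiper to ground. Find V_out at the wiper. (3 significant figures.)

V_out ≈ 4.44 mV

The pot divides into 2.759 kΩ above the wiper and 3.111 kΩ below.
R_L loads the lower segment: effective lower R = 1.160 kΩ.
Loaded-divider output: V_out = 15.0 × 0.2960 = 4.440 mV.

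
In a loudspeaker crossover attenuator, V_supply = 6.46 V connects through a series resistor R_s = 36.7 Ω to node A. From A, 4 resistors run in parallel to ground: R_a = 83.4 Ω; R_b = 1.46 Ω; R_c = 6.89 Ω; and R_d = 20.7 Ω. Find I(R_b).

Equivalent of the parallel group: R_p = 1.123 Ω.
V_A by voltage divider: V_A = 6.46 × 1.123/(36.7 + 1.123) = 0.1918 V.
Branch current I = V_A/R_b = 0.1918/1.46 = 0.1314 A.

I ≈ 0.131 A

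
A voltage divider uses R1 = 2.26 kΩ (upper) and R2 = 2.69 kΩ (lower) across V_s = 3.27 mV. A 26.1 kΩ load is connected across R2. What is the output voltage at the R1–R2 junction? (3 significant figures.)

V_out ≈ 1.70 mV

R2 ‖ R_L = (2.69 × 26.1)/(2.69 + 26.1) = 2.439 kΩ.
Then V_out = V_s · R2'/(R1 + R2') = 3.27 × 2.439/4.699 = 1.697 mV.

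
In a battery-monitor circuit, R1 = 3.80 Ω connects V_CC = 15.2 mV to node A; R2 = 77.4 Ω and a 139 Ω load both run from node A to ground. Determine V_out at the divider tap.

V_out ≈ 14.1 mV

R2 ‖ R_L = (77.4 × 139)/(77.4 + 139) = 49.72 Ω.
Voltage divider with the loaded lower leg: V_out = 15.2 × 49.72/(3.80 + 49.72) = 15.2 × 0.9290 = 14.12 mV.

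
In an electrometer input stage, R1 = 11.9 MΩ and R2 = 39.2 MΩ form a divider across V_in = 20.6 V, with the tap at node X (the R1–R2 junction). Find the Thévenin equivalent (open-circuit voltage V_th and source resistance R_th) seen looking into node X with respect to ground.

With X open, the divider is unloaded: V_th = 20.6 × 39.2/51.10 = 15.80 V.
Looking into X with the source shorted: R_th = R1·R2/(R1+R2) = 11.90 × 39.2/51.10 = 9.129 MΩ.

V_th ≈ 15.8 V, R_th ≈ 9.13 MΩ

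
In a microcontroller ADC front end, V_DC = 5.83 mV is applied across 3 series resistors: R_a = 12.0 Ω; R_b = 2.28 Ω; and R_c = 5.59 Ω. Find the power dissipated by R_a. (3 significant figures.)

P ≈ 1.03 µW

ΣR = 19.87 Ω → I = 5.83/19.87 = 0.2934 mA.
P(R_a) = I²·R_a = (0.2934)² × 12.0 = 1.033 µW.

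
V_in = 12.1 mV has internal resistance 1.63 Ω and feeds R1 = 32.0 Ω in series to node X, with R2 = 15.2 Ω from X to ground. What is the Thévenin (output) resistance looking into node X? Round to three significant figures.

R1' = 1.63 + 32.0 = 33.63 Ω (source resistance + R1).
Looking into X with the source shorted: R_th = R1'·R2/(R1'+R2) = 33.63 × 15.2/48.83 = 10.47 Ω.

R_th ≈ 10.5 Ω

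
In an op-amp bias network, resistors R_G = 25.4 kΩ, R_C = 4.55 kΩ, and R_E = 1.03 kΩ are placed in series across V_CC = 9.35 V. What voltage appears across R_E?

Total series resistance ΣR = 25.4 + 4.55 + 1.03 = 30.98 kΩ.
Voltage divider: V = V_CC · (1.030 / 30.98) = 9.35 × 0.03325 = 0.3109 V.

V ≈ 0.311 V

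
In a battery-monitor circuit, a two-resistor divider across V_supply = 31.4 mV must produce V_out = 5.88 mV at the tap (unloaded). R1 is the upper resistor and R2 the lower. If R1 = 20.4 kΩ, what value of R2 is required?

R2 ≈ 4.70 kΩ

The divider ratio is R2/(R1+R2) = 5.88/31.4 = 0.1873.
Rearranging, R2 = R1·k/(1−k) = 20.4 × 0.2304 = 4.700 kΩ.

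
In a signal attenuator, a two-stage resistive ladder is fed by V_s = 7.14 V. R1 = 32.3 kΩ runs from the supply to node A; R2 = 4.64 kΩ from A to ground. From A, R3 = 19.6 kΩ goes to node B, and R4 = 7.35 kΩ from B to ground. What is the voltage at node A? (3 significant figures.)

V_A ≈ 0.779 V

Node A sees R2 in parallel with the series input of stage 2, R3 + R4 = 26.95 kΩ.
Effective lower resistance at A: R2 ‖ 26.95 = 3.958 kΩ.
So V_A = 7.14 × 0.1092 = 0.7795 V.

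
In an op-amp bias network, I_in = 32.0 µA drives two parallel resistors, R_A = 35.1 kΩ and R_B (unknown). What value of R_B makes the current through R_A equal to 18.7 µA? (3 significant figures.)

In a two-way split, I_A/I_in = R_B/(R_A + R_B).
With f = 0.5844, R_B = R_A · f/(1−f) = 35.1 × 1.406 = 49.35 kΩ.

R_B ≈ 49.4 kΩ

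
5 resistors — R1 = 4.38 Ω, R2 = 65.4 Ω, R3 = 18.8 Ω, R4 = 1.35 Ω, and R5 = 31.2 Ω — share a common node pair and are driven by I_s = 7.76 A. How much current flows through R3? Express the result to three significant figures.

I ≈ 0.386 A

ΣG = 1/4.38 + 1/65.4 + 1/18.8 + 1/1.35 + 1/31.2 = 1.070.
R3 takes the fraction G_k/ΣG = 0.05319/1.070 = 0.04973, so I = 7.76 × 0.04973 = 0.3859 A.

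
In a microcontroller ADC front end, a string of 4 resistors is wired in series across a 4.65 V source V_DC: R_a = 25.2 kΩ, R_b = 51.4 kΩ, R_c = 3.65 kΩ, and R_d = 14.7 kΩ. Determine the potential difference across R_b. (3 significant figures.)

ΣR = 25.2 + 51.4 + 3.65 + 14.7 = 94.95 kΩ.
V = V_DC · R/ΣR = 4.65 × 0.5413 = 2.517 V.

V ≈ 2.52 V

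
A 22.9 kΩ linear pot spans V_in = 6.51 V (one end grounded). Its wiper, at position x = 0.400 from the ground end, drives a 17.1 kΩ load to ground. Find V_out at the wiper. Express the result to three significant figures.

Split the track: R_lower = x·R_p = 9.160 kΩ, R_upper = (1−x)·R_p = 13.74 kΩ.
R_L loads the lower segment: effective lower R = 5.965 kΩ.
Loaded-divider output: V_out = 6.51 × 0.3027 = 1.971 V.
(Unloaded: V_out = x·V_in = 2.60 V.)

V_out ≈ 1.97 V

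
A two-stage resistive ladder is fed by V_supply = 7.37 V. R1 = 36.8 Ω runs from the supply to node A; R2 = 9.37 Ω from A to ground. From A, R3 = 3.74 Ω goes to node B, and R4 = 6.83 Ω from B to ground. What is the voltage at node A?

The second stage (R3 + R4 = 10.57 Ω) loads node A in parallel with R2.
Effective lower resistance at A: R2 ‖ 10.57 = 4.967 Ω.
First divider: V_A = V_supply · 4.967/(36.8 + 4.967) = 0.8764 V.

V_A ≈ 0.876 V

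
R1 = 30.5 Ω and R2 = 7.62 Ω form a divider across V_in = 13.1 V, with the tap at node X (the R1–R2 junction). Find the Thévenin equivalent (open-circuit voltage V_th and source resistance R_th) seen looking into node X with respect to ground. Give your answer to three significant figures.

V_th ≈ 2.62 V, R_th ≈ 6.10 Ω

V_th is the unloaded tap voltage: V_in · R2/(R1+R2) = 13.1 × 0.1999 = 2.619 V.
Zeroing V_in shorts the top of R1 to ground, so R_th = R1 ‖ R2 = 6.097 Ω.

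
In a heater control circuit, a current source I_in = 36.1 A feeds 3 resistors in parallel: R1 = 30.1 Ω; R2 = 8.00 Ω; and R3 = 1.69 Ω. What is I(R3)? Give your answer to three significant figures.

I ≈ 28.5 A

ΣG = 1/30.1 + 1/8.00 + 1/1.69 = 0.7499.
R3 takes the fraction G_k/ΣG = 0.5917/0.7499 = 0.7890, so I = 36.1 × 0.7890 = 28.48 A.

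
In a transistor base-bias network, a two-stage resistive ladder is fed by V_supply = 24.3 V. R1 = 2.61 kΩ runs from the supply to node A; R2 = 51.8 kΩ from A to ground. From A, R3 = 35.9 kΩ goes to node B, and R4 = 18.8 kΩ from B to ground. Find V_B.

V_B ≈ 7.61 V

Looking into the second stage from A: R3 + R4 = 54.70 kΩ appears in parallel with R2.
R2 ‖ (R3+R4) = 26.61 kΩ.
First divider: V_A = V_supply · 26.61/(2.61 + 26.61) = 22.13 V.
V_B = V_A × 0.3437 = 7.606 V.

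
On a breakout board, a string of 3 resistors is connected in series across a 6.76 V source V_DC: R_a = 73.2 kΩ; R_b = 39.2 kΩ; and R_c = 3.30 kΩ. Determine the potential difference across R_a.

V ≈ 4.28 V

Series total: ΣR = 73.2 + 39.2 + 3.30 = 115.7 kΩ.
V = V_DC · R/ΣR = 6.76 × 0.6327 = 4.277 V.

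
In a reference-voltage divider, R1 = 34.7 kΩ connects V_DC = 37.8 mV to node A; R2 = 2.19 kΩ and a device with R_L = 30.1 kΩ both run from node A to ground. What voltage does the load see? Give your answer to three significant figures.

R2 ‖ R_L = (2.19 × 30.1)/(2.19 + 30.1) = 2.041 kΩ.
Then V_out = V_DC · R2'/(R1 + R2') = 37.8 × 2.041/36.74 = 2.100 mV.
(Unloaded it would be 2.24 mV; the load pulls it down.)

V_out ≈ 2.10 mV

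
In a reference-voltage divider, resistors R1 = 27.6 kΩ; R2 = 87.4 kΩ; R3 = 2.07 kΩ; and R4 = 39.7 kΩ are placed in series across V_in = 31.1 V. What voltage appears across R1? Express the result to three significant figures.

V ≈ 5.48 V

Series total: ΣR = 27.6 + 87.4 + 2.07 + 39.7 = 156.8 kΩ.
Voltage divider: V = V_in · (27.60 / 156.8) = 31.1 × 0.1761 = 5.475 V.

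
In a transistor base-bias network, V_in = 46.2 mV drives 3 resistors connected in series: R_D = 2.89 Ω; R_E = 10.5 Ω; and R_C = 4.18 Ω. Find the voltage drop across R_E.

V ≈ 27.6 mV

Total series resistance ΣR = 2.89 + 10.5 + 4.18 = 17.57 Ω.
By the voltage-divider rule, V = 46.2 × 10.50/17.57 = 27.61 mV.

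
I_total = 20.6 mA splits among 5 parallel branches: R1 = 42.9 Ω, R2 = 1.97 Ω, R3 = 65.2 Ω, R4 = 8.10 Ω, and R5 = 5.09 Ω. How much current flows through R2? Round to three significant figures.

Total conductance ΣG = 1/42.9 + 1/1.97 + 1/65.2 + 1/8.10 + 1/5.09 = 0.8662 (units of 1/Ω).
R2 takes the fraction G_k/ΣG = 0.5076/0.8662 = 0.5860, so I = 20.6 × 0.5860 = 12.07 mA.

I ≈ 12.1 mA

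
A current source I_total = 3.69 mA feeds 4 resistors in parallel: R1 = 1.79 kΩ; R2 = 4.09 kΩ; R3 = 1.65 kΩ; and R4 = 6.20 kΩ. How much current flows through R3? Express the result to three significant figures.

I ≈ 1.42 mA

ΣG = 1/1.79 + 1/4.09 + 1/1.65 + 1/6.20 = 1.571.
R3 takes the fraction G_k/ΣG = 0.6061/1.571 = 0.3859, so I = 3.69 × 0.3859 = 1.424 mA.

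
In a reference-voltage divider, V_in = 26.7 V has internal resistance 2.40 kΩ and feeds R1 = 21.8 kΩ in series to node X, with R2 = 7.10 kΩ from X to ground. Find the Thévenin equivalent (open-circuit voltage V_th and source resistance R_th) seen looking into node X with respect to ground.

R1' = 2.40 + 21.8 = 24.20 kΩ (source resistance + R1).
V_th is the unloaded tap voltage: V_in · R2/(R1'+R2) = 26.7 × 0.2268 = 6.057 V.
With V_in suppressed (replaced by a short), R_th = R1' ‖ R2 = (24.20 × 7.10)/(24.20 + 7.10) = 5.489 kΩ.

V_th ≈ 6.06 V, R_th ≈ 5.49 kΩ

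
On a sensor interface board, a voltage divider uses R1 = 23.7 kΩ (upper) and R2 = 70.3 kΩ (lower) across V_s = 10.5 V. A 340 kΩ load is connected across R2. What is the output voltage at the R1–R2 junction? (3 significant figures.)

V_out ≈ 7.46 V

R2 ‖ R_L = (70.3 × 340)/(70.3 + 340) = 58.25 kΩ.
Then V_out = V_s · R2'/(R1 + R2') = 10.5 × 58.25/81.95 = 7.464 V.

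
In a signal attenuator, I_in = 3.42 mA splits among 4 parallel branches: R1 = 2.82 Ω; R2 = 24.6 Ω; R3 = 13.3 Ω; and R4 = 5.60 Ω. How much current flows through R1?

I ≈ 1.87 mA

Total conductance ΣG = 1/2.82 + 1/24.6 + 1/13.3 + 1/5.60 = 0.6490 (units of 1/Ω).
Current divider: I(R1) = I_in · G_k/ΣG = 3.42 × (0.3546/0.6490) = 3.42 × 0.5464 = 1.869 mA.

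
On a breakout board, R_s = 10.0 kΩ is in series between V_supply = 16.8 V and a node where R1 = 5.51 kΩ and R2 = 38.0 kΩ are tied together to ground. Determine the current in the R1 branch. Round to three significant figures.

Equivalent of the parallel group: R_p = 4.812 kΩ.
V_A = 16.8 × 4.812/14.81 = 5.458 V.
I(R1) = V_A / R1 = 5.458/5.51 = 0.9906 mA.
(Check via current divider: I_total = 1.134 mA; share G_k/ΣG = 0.8734 → same result.)

I ≈ 0.991 mA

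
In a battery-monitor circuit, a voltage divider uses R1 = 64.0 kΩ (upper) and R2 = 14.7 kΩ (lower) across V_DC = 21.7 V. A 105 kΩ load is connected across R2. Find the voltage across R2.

First combine the lower leg with the load: R2 ‖ R_L = 12.89 kΩ.
Voltage divider with the loaded lower leg: V_out = 21.7 × 12.89/(64.0 + 12.89) = 21.7 × 0.1677 = 3.639 V.
(Unloaded it would be 4.05 V; the load pulls it down.)

V_out ≈ 3.64 V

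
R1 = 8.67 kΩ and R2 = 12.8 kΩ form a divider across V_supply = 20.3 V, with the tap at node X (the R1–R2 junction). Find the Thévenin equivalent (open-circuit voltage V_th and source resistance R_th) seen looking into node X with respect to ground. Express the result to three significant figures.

Open-circuit (no load on X): V_th = V_supply · R2/(R1 + R2) = 20.3 × 12.8/(8.670 + 12.8) = 12.10 V.
Looking into X with the source shorted: R_th = R1·R2/(R1+R2) = 8.670 × 12.8/21.47 = 5.169 kΩ.

V_th ≈ 12.1 V, R_th ≈ 5.17 kΩ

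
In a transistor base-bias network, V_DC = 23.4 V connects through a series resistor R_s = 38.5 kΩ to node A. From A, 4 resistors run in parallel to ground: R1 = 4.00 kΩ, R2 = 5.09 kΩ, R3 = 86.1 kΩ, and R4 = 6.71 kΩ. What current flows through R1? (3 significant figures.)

Parallel bank: R_p = 1/(1/4.00 + 1/5.09 + 1/86.1 + 1/6.71) = 1.647 kΩ.
Node voltage V_A = V_DC · R_p/(R_s + R_p) = 23.4 × 0.04103 = 0.9601 V.
I(R1) = V_A / R1 = 0.9601/4.00 = 0.2400 mA.
(Equivalently: I_total = 0.5829 mA, then current-divider fraction G_k/ΣG = 0.4118.)

I ≈ 0.240 mA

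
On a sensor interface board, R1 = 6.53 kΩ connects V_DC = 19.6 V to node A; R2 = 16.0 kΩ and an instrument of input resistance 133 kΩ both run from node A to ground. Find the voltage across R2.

V_out ≈ 13.5 V

R2 ‖ R_L = (16.0 × 133)/(16.0 + 133) = 14.28 kΩ.
Now apply the divider: V_out = 19.6 × 0.6862 = 13.45 V.
(Unloaded it would be 13.9 V; the load pulls it down.)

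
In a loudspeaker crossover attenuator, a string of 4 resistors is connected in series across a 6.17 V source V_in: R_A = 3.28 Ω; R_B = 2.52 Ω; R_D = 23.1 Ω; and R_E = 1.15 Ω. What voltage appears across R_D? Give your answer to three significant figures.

V ≈ 4.74 V

ΣR = 3.28 + 2.52 + 23.1 + 1.15 = 30.05 Ω.
V = V_in · R/ΣR = 6.17 × 0.7687 = 4.743 V.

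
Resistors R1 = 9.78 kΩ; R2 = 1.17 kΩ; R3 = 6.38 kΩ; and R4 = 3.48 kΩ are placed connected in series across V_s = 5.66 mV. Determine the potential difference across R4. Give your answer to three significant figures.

V ≈ 0.947 mV

ΣR = 9.78 + 1.17 + 6.38 + 3.48 = 20.81 kΩ.
By the voltage-divider rule, V = 5.66 × 3.480/20.81 = 0.9465 mV.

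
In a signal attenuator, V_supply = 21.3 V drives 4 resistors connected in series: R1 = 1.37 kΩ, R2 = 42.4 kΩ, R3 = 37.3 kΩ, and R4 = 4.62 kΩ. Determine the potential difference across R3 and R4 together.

ΣR = 1.37 + 42.4 + 37.3 + 4.62 = 85.69 kΩ.
R_{R3..R4} = 37.3 + 4.62 = 41.92 kΩ.
By the voltage-divider rule, V = 21.3 × 41.92/85.69 = 10.42 V.

V ≈ 10.4 V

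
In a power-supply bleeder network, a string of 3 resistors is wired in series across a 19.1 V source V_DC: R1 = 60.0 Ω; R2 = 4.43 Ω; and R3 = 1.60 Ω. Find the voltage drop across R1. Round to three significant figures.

V ≈ 17.4 V

Series total: ΣR = 60.0 + 4.43 + 1.60 = 66.03 Ω.
V = V_DC · R/ΣR = 19.1 × 0.9087 = 17.36 V.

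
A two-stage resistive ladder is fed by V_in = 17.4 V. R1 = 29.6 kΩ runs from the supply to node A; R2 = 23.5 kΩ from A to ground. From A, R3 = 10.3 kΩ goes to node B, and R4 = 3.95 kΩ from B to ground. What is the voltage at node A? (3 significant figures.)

Node A sees R2 in parallel with the series input of stage 2, R3 + R4 = 14.25 kΩ.
Effective lower resistance at A: R2 ‖ 14.25 = 8.871 kΩ.
So V_A = 17.4 × 0.2306 = 4.012 V.

V_A ≈ 4.01 V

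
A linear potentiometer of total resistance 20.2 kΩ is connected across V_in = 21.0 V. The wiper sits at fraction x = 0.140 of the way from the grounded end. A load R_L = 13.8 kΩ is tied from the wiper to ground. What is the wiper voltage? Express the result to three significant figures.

The pot divides into 17.37 kΩ above the wiper and 2.828 kΩ below.
Lower segment in parallel with the load: 2.828 ‖ 13.8 = 2.347 kΩ.
Then V_out = V_in · 2.347/(17.37 + 2.347) = 2.499 V.

V_out ≈ 2.50 V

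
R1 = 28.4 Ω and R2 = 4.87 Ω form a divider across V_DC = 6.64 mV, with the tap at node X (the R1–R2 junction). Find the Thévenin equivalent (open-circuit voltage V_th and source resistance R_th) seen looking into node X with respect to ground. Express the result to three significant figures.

V_th ≈ 0.972 mV, R_th ≈ 4.16 Ω

With X open, the divider is unloaded: V_th = 6.64 × 4.87/33.27 = 0.9720 mV.
Zeroing V_DC shorts the top of R1 to ground, so R_th = R1 ‖ R2 = 4.157 Ω.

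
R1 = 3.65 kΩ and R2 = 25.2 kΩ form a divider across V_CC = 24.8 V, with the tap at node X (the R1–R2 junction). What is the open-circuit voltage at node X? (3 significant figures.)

With X open, the divider is unloaded: V_th = 24.8 × 25.2/28.85 = 21.66 V.

V_th ≈ 21.7 V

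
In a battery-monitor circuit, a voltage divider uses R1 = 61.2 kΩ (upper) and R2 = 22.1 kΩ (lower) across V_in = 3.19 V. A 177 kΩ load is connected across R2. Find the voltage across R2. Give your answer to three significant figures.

V_out ≈ 0.775 V

First combine the lower leg with the load: R2 ‖ R_L = 19.65 kΩ.
Then V_out = V_in · R2'/(R1 + R2') = 3.19 × 19.65/80.85 = 0.7752 V.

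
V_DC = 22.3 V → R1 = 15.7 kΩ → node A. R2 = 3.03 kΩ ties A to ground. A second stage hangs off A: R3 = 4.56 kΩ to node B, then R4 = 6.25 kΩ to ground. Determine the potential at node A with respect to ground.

V_A ≈ 2.92 V

The second stage (R3 + R4 = 10.81 kΩ) loads node A in parallel with R2.
Effective lower resistance at A: R2 ‖ 10.81 = 2.367 kΩ.
V_A = 22.3 × 2.367/(15.7 + 2.367) = 2.921 V.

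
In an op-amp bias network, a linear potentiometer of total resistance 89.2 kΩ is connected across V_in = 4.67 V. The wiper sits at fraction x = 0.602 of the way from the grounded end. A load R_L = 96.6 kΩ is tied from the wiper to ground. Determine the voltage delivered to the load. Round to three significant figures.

V_out ≈ 2.30 V

Lower segment x·R_p = 53.70 kΩ; upper segment (1−x)·R_p = 35.50 kΩ.
(x·R_p) ‖ R_L = 34.51 kΩ.
V_out = 4.67 × 34.51/(35.50 + 34.51) = 2.302 V.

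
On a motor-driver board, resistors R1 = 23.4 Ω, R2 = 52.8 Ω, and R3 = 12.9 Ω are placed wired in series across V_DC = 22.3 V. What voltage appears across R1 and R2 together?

V ≈ 19.1 V

Total series resistance ΣR = 23.4 + 52.8 + 12.9 = 89.10 Ω.
R_{R1..R2} = 23.4 + 52.8 = 76.20 Ω.
V = V_DC · R/ΣR = 22.3 × 0.8552 = 19.07 V.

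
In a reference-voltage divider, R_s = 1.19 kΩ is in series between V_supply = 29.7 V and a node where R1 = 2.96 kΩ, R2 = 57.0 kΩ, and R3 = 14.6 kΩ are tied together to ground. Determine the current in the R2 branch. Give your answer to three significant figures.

I ≈ 0.346 mA

Parallel bank: R_p = 1/(1/2.96 + 1/57.0 + 1/14.6) = 2.359 kΩ.
V_A = 29.7 × 2.359/3.549 = 19.74 V.
Branch current I = V_A/R2 = 19.74/57.0 = 0.3463 mA.
(Check via current divider: I_total = 8.368 mA; share G_k/ΣG = 0.04139 → same result.)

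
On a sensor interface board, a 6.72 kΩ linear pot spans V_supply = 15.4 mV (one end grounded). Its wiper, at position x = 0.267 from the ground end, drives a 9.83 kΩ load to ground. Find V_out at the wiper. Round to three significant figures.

Lower segment x·R_p = 1.794 kΩ; upper segment (1−x)·R_p = 4.926 kΩ.
R_L loads the lower segment: effective lower R = 1.517 kΩ.
V_out = 15.4 × 1.517/(4.926 + 1.517) = 3.627 mV.
(Unloaded: V_out = x·V_supply = 4.11 mV.)

V_out ≈ 3.63 mV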